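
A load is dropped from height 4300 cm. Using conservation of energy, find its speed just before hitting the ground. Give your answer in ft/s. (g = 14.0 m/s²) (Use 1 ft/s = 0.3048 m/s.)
Convert to SI: h = 43.0 m
mgh = ½mv² ⇒ v = √(2gh) = √(2·14.0·43.0) = 34.6987 m/s = 113.8 ft/s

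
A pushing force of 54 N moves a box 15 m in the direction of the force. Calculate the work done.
W = F·d = (54)(15) = 810.0 J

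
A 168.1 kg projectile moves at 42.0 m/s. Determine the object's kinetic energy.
KE = ½mv² = ½(168.1)(42.0)² = 148300 J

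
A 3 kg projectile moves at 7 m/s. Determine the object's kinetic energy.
KE = ½mv² = ½(3)(7)² = 73.5 J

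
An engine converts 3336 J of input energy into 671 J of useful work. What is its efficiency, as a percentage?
η = W_out/W_in = 671/3336 = 20.11%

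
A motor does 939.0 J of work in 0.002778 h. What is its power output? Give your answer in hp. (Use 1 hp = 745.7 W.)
Convert to SI: W = 939.0 J, t = 10.0008 s
P = W/t = 939.0/10.0008 = 93.8925 W = 0.1259 hp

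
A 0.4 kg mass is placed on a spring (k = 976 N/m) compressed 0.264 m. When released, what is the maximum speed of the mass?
½kx² = ½mv² ⇒ v = x√(k/m) = (0.264)√(976/0.4) = 13.04 m/s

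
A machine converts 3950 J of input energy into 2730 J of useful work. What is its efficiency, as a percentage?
η = W_out/W_in = 2730/3950 = 69.11%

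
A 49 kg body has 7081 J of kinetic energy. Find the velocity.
v = √(2·KE/m) = √(2·7081/49) = 17.0 m/s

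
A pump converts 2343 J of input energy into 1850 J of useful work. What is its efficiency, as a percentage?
η = W_out/W_in = 1850/2343 = 78.96%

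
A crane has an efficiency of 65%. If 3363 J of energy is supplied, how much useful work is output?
W_out = η·W_in = 0.65·3363 = 2185.95 J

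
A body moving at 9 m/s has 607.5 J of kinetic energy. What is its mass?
m = 2·KE/v² = 2·607.5/(9)² = 15.0 kg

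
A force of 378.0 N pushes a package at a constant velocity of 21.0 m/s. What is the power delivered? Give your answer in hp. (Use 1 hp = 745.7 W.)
P = Fv = (378.0)(21.0) = 7938.0 W = 10.65 hp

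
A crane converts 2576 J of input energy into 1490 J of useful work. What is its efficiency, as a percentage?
η = W_out/W_in = 1490/2576 = 57.84%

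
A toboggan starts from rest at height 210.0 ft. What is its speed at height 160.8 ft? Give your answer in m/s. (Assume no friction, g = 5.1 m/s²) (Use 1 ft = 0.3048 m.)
Convert to SI: h₁−h₂ = 14.9962 m
mgh₁ = mgh₂ + ½mv² ⇒ v = √(2g(h₁−h₂)) = √(2·5.1·14.9962) = 12.37 m/s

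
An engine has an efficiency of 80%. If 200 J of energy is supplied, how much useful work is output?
W_out = η·W_in = 0.8·200 = 160.0 J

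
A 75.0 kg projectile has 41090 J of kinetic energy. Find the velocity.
v = √(2·KE/m) = √(2·41090/75.0) = 33.1 m/s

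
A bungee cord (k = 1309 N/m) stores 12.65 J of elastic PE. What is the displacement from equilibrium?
x = √(2·PE/k) = √(2·12.65/1309) = 0.139 m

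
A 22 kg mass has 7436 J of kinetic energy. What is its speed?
v = √(2·KE/m) = √(2·7436/22) = 26.0 m/s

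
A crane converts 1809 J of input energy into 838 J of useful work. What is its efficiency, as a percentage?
η = W_out/W_in = 838/1809 = 46.32%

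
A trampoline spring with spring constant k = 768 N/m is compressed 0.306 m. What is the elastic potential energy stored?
PE = ½kx² = ½(768)(0.306)² = 35.96 J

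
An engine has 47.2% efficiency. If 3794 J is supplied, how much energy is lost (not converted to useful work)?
W_lost = W_in(1 − η) = 3794·(1 − 0.472) = 2003 J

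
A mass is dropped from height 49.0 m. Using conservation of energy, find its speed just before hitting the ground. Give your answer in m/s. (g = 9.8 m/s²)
mgh = ½mv² ⇒ v = √(2gh) = √(2·9.8·49.0) = 30.99 m/s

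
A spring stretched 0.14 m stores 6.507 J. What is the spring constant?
k = 2·PE/x² = 2·6.507/(0.14)² = 664.0 N/m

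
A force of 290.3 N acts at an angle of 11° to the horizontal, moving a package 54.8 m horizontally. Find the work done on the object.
W = F·d·cosθ = (290.3)(54.8)cos(11°) = 15620 J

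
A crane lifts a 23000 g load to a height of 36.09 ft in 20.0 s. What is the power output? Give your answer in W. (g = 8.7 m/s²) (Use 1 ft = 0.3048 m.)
Convert to SI: m = 23.0 kg, h = 11.0002 m, t = 20.0 s
P = mgh/t = (23.0)(8.7)(11.0002)/20.0 = 110.1 W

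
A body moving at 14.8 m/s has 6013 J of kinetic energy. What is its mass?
m = 2·KE/v² = 2·6013/(14.8)² = 54.9 kg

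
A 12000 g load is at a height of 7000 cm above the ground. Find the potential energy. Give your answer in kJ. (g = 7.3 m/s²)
Convert to SI: m = 12.0 kg, h = 70.0 m
PE = mgh = (12.0)(7.3)(70.0) = 6132.0 J = 6.132 kJ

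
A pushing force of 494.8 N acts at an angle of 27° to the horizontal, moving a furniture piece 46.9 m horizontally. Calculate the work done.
W = F·d·cosθ = (494.8)(46.9)cos(27°) = 20680 J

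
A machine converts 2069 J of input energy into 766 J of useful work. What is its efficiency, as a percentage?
η = W_out/W_in = 766/2069 = 37.02%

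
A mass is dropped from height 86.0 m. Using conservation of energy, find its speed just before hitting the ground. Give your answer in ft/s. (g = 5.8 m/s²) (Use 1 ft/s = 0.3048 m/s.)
mgh = ½mv² ⇒ v = √(2gh) = √(2·5.8·86.0) = 31.5848 m/s = 103.6 ft/s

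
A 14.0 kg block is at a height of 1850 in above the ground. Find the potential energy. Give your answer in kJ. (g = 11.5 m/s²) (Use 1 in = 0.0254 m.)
Convert to SI: m = 14.0 kg, h = 46.99 m
PE = mgh = (14.0)(11.5)(46.99) = 7565.39 J = 7.565 kJ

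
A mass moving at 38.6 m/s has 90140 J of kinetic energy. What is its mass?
m = 2·KE/v² = 2·90140/(38.6)² = 121.0 kg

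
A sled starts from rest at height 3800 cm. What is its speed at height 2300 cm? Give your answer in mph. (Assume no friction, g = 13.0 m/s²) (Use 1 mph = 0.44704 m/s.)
Convert to SI: h₁−h₂ = 15.0 m
mgh₁ = mgh₂ + ½mv² ⇒ v = √(2g(h₁−h₂)) = √(2·13.0·15.0) = 19.7484 m/s = 44.18 mph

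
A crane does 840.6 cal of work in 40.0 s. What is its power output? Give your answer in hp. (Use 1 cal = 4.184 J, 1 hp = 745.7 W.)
Convert to SI: W = 3517.07 J, t = 40.0 s
P = W/t = 3517.07/40.0 = 87.9268 W = 0.1179 hp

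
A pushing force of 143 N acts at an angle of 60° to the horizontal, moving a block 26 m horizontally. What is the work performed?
W = F·d·cosθ = (143)(26)cos(60°) = 1859 J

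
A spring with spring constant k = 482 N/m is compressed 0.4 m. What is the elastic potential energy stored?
PE = ½kx² = ½(482)(0.4)² = 38.56 J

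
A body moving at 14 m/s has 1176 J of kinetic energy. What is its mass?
m = 2·KE/v² = 2·1176/(14)² = 12.0 kg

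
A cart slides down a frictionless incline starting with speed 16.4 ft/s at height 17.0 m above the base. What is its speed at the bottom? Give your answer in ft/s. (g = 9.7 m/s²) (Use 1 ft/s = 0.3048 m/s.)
Convert to SI: v₀ = 4.99872 m/s, h = 17.0 m
½mv₀² + mgh = ½mv² ⇒ v = √(v₀² + 2gh) = √(4.99872² + 2·9.7·17.0) = 18.8358 m/s = 61.8 ft/s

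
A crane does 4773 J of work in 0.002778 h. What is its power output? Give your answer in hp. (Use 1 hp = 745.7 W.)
Convert to SI: W = 4773.0 J, t = 10.0008 s
P = W/t = 4773.0/10.0008 = 477.262 W = 0.64 hp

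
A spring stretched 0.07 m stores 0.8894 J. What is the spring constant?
k = 2·PE/x² = 2·0.8894/(0.07)² = 363.0 N/m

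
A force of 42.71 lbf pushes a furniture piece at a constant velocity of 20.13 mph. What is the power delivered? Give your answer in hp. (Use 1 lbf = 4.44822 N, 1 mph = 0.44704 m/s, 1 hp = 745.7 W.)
Convert to SI: F = 189.983 N, v = 8.99892 m/s
P = Fv = (189.983)(8.99892) = 1709.65 W = 2.293 hp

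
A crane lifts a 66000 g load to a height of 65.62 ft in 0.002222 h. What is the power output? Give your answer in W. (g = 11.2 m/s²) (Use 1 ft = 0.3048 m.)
Convert to SI: m = 66.0 kg, h = 20.001 m, t = 7.9992 s
P = mgh/t = (66.0)(11.2)(20.001)/7.9992 = 1848 W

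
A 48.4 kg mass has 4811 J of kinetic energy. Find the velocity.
v = √(2·KE/m) = √(2·4811/48.4) = 14.1 m/s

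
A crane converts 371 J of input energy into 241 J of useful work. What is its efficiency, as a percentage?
η = W_out/W_in = 241/371 = 64.96%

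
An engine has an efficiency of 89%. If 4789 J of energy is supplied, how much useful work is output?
W_out = η·W_in = 0.89·4789 = 4262.21 J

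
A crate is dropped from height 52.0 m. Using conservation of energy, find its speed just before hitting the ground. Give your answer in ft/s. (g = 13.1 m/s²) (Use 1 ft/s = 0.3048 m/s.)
mgh = ½mv² ⇒ v = √(2gh) = √(2·13.1·52.0) = 36.9107 m/s = 121.1 ft/s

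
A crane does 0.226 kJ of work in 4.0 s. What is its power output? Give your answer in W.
Convert to SI: W = 226.0 J, t = 4.0 s
P = W/t = 226.0/4.0 = 56.5 W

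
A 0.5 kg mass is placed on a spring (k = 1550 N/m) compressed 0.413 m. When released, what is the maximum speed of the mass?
½kx² = ½mv² ⇒ v = x√(k/m) = (0.413)√(1550/0.5) = 22.99 m/s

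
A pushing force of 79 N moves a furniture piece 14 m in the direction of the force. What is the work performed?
W = F·d = (79)(14) = 1106 J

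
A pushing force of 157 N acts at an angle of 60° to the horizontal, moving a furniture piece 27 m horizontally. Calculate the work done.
W = F·d·cosθ = (157)(27)cos(60°) = 2120 J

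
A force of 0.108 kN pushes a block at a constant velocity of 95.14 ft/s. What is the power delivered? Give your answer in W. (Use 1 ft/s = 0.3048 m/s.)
Convert to SI: F = 108.0 N, v = 28.9987 m/s
P = Fv = (108.0)(28.9987) = 3132 W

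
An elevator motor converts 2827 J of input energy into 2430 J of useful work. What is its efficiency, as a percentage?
η = W_out/W_in = 2430/2827 = 85.96%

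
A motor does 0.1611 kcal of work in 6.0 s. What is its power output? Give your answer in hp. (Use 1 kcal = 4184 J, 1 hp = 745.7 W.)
Convert to SI: W = 674.042 J, t = 6.0 s
P = W/t = 674.042/6.0 = 112.34 W = 0.1507 hp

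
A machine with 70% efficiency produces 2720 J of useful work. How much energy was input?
W_in = W_out/η = 2720/0.7 = 3886 J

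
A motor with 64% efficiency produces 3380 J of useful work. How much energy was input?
W_in = W_out/η = 3380/0.64 = 5281 J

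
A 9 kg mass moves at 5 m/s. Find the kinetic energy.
KE = ½mv² = ½(9)(5)² = 112.5 J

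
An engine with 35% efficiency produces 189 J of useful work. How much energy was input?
W_in = W_out/η = 189/0.35 = 540.0 J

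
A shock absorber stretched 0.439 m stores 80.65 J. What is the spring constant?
k = 2·PE/x² = 2·80.65/(0.439)² = 837.0 N/m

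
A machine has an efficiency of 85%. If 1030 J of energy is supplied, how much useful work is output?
W_out = η·W_in = 0.85·1030 = 875.5 J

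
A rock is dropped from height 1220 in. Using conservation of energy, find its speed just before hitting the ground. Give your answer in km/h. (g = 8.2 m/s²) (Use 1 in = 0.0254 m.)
Convert to SI: h = 30.988 m
mgh = ½mv² ⇒ v = √(2gh) = √(2·8.2·30.988) = 22.5434 m/s = 81.16 km/h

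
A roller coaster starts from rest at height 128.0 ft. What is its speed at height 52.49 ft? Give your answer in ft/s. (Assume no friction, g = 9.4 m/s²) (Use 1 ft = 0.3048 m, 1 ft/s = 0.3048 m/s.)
Convert to SI: h₁−h₂ = 23.0154 m
mgh₁ = mgh₂ + ½mv² ⇒ v = √(2g(h₁−h₂)) = √(2·9.4·23.0154) = 20.8012 m/s = 68.25 ft/s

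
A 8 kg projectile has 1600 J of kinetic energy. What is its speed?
v = √(2·KE/m) = √(2·1600/8) = 20.0 m/s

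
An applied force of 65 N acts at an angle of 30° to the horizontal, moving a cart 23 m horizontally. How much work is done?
W = F·d·cosθ = (65)(23)cos(30°) = 1295 J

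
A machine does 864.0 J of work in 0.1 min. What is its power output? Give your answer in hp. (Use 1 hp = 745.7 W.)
Convert to SI: W = 864.0 J, t = 6.0 s
P = W/t = 864.0/6.0 = 144.0 W = 0.1931 hp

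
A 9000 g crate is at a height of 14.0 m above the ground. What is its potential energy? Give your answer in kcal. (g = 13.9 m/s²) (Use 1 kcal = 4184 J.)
Convert to SI: m = 9.0 kg, h = 14.0 m
PE = mgh = (9.0)(13.9)(14.0) = 1751.4 J = 0.4186 kcal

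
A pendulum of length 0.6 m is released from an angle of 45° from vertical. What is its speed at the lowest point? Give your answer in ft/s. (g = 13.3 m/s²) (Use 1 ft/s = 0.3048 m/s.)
h = L(1 − cosθ) = 0.6(1 − cos45°) = 0.175736 m
v = √(2gh) = √(2·13.3·0.175736) = 2.16208 m/s = 7.093 ft/s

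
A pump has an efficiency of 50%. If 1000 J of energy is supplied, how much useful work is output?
W_out = η·W_in = 0.5·1000 = 500.0 J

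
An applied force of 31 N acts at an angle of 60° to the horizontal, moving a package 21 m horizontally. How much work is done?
W = F·d·cosθ = (31)(21)cos(60°) = 325.5 J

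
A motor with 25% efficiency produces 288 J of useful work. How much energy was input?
W_in = W_out/η = 288/0.25 = 1152 J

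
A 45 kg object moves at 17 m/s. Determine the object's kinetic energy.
KE = ½mv² = ½(45)(17)² = 6502.5 J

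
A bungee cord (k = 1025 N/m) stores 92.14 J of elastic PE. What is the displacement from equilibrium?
x = √(2·PE/k) = √(2·92.14/1025) = 0.424 m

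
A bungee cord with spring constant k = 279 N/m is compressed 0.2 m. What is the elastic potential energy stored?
PE = ½kx² = ½(279)(0.2)² = 5.58 J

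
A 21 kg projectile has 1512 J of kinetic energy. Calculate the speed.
v = √(2·KE/m) = √(2·1512/21) = 12.0 m/s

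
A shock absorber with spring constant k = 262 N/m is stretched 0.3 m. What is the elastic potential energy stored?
PE = ½kx² = ½(262)(0.3)² = 11.79 J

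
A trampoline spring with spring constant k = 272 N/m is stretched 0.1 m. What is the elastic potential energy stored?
PE = ½kx² = ½(272)(0.1)² = 1.36 J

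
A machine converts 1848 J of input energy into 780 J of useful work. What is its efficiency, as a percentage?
η = W_out/W_in = 780/1848 = 42.21%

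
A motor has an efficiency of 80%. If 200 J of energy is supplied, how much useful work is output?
W_out = η·W_in = 0.8·200 = 160.0 J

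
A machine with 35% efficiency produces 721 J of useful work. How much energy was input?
W_in = W_out/η = 721/0.35 = 2060 J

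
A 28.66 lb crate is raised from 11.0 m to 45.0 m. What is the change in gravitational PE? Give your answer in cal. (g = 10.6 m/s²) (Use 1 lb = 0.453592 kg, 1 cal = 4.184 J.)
Convert to SI: m = 12.9999 kg, Δh = 34.0 m
ΔPE = mgΔh = (12.9999)(10.6)(34.0) = 4685.18 J = 1120 cal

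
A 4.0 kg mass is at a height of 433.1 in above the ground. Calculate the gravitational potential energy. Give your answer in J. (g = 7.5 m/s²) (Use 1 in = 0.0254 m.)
Convert to SI: m = 4.0 kg, h = 11.0007 m
PE = mgh = (4.0)(7.5)(11.0007) = 330.0 J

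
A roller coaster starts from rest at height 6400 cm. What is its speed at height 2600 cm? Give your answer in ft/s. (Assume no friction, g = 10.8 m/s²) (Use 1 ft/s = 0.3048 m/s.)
Convert to SI: h₁−h₂ = 38.0 m
mgh₁ = mgh₂ + ½mv² ⇒ v = √(2g(h₁−h₂)) = √(2·10.8·38.0) = 28.6496 m/s = 93.99 ft/s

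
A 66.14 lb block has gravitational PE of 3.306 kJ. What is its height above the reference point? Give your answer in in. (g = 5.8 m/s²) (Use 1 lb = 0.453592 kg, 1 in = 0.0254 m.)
Convert to SI: m = 30.0006 kg, PE = 3306.0 J
h = PE/(mg) = 3306.0/(30.0006·5.8) = 18.9996 m = 748.0 in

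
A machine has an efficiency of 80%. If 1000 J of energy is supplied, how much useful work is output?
W_out = η·W_in = 0.8·1000 = 800.0 J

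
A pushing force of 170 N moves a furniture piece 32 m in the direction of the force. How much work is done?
W = F·d = (170)(32) = 5440 J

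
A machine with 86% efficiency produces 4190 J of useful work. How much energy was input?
W_in = W_out/η = 4190/0.86 = 4872 J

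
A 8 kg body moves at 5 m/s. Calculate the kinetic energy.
KE = ½mv² = ½(8)(5)² = 100.0 J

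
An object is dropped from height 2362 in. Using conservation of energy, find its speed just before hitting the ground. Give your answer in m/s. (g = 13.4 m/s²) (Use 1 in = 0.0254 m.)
Convert to SI: h = 59.9948 m
mgh = ½mv² ⇒ v = √(2gh) = √(2·13.4·59.9948) = 40.1 m/s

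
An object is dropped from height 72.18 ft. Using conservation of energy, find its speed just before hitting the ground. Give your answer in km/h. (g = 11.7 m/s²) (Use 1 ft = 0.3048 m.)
Convert to SI: h = 22.0005 m
mgh = ½mv² ⇒ v = √(2gh) = √(2·11.7·22.0005) = 22.6894 m/s = 81.68 km/h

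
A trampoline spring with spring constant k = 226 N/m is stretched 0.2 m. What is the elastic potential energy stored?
PE = ½kx² = ½(226)(0.2)² = 4.52 J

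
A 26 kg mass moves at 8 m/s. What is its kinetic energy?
KE = ½mv² = ½(26)(8)² = 832.0 J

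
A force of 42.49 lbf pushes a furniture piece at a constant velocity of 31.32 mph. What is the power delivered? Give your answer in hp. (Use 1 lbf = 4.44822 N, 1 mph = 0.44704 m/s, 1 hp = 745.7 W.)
Convert to SI: F = 189.005 N, v = 14.0013 m/s
P = Fv = (189.005)(14.0013) = 2646.31 W = 3.549 hp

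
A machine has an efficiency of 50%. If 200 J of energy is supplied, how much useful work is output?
W_out = η·W_in = 0.5·200 = 100.0 J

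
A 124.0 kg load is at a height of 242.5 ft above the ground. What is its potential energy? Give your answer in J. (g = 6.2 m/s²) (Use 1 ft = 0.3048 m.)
Convert to SI: m = 124.0 kg, h = 73.914 m
PE = mgh = (124.0)(6.2)(73.914) = 56830 J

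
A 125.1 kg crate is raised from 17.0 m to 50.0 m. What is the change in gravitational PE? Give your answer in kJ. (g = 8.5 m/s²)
ΔPE = mgΔh = (125.1)(8.5)(33.0) = 35090.6 J = 35.09 kJ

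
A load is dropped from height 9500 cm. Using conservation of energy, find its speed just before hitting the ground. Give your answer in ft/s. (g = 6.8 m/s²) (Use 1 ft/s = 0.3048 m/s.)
Convert to SI: h = 95.0 m
mgh = ½mv² ⇒ v = √(2gh) = √(2·6.8·95.0) = 35.9444 m/s = 117.9 ft/s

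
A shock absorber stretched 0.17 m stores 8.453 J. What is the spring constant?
k = 2·PE/x² = 2·8.453/(0.17)² = 585.0 N/m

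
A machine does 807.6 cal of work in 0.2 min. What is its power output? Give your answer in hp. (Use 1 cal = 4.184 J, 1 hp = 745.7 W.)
Convert to SI: W = 3379.0 J, t = 12.0 s
P = W/t = 3379.0/12.0 = 281.583 W = 0.3776 hp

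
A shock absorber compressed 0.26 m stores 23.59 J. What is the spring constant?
k = 2·PE/x² = 2·23.59/(0.26)² = 697.9 N/m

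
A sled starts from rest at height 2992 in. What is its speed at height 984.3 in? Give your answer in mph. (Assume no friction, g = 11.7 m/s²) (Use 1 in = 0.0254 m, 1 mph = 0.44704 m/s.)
Convert to SI: h₁−h₂ = 50.9956 m
mgh₁ = mgh₂ + ½mv² ⇒ v = √(2g(h₁−h₂)) = √(2·11.7·50.9956) = 34.5441 m/s = 77.27 mph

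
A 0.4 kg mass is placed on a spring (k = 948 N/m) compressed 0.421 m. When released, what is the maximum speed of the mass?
½kx² = ½mv² ⇒ v = x√(k/m) = (0.421)√(948/0.4) = 20.5 m/s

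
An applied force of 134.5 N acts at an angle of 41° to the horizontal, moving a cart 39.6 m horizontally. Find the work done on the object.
W = F·d·cosθ = (134.5)(39.6)cos(41°) = 4020 J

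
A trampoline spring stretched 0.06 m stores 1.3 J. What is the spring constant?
k = 2·PE/x² = 2·1.3/(0.06)² = 722.2 N/m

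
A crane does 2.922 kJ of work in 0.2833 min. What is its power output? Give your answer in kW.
Convert to SI: W = 2922.0 J, t = 16.998 s
P = W/t = 2922.0/16.998 = 171.903 W = 0.1719 kW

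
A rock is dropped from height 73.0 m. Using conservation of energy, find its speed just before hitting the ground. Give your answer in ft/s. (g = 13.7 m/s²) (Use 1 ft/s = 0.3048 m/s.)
mgh = ½mv² ⇒ v = √(2gh) = √(2·13.7·73.0) = 44.7236 m/s = 146.7 ft/s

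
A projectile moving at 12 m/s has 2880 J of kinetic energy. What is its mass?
m = 2·KE/v² = 2·2880/(12)² = 40.0 kg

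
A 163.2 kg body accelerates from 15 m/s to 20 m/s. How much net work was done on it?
W = ΔKE = ½m(v₂² − v₁²) = ½(163.2)(20² − 15²) = 14280.0 J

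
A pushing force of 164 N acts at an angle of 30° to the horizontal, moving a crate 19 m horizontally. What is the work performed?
W = F·d·cosθ = (164)(19)cos(30°) = 2699 J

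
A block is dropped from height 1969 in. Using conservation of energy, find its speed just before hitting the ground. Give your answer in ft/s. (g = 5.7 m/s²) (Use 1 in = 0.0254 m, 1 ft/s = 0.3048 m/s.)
Convert to SI: h = 50.0126 m
mgh = ½mv² ⇒ v = √(2gh) = √(2·5.7·50.0126) = 23.8777 m/s = 78.34 ft/s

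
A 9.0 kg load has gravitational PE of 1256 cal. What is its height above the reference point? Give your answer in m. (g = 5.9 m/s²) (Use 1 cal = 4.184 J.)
Convert to SI: m = 9.0 kg, PE = 5255.1 J
h = PE/(mg) = 5255.1/(9.0·5.9) = 98.97 m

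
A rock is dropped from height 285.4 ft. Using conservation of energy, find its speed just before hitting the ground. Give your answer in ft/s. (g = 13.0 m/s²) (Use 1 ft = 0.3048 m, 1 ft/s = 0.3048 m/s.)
Convert to SI: h = 86.9899 m
mgh = ½mv² ⇒ v = √(2gh) = √(2·13.0·86.9899) = 47.5577 m/s = 156.0 ft/s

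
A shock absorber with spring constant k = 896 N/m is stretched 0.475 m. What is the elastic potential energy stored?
PE = ½kx² = ½(896)(0.475)² = 101.1 J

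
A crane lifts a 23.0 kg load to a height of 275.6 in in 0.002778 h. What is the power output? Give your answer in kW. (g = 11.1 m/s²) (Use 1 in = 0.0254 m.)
Convert to SI: m = 23.0 kg, h = 7.00024 m, t = 10.0008 s
P = mgh/t = (23.0)(11.1)(7.00024)/10.0008 = 178.702 W = 0.1787 kW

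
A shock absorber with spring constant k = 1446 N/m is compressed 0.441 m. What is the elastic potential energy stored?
PE = ½kx² = ½(1446)(0.441)² = 140.6 J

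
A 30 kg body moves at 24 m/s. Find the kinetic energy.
KE = ½mv² = ½(30)(24)² = 8640.0 J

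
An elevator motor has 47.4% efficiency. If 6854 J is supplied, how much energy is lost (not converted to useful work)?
W_lost = W_in(1 − η) = 6854·(1 − 0.474) = 3605 J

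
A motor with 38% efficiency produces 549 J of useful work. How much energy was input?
W_in = W_out/η = 549/0.38 = 1445 J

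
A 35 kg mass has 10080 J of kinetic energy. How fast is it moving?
v = √(2·KE/m) = √(2·10080/35) = 24.0 m/s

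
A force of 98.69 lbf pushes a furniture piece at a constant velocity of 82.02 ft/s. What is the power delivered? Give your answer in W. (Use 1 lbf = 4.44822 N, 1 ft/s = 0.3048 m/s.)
Convert to SI: F = 438.995 N, v = 24.9997 m/s
P = Fv = (438.995)(24.9997) = 10970 W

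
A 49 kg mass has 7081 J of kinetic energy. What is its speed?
v = √(2·KE/m) = √(2·7081/49) = 17.0 m/s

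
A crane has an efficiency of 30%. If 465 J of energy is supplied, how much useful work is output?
W_out = η·W_in = 0.3·465 = 139.5 J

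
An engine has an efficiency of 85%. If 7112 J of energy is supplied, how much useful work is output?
W_out = η·W_in = 0.85·7112 = 6045.2 J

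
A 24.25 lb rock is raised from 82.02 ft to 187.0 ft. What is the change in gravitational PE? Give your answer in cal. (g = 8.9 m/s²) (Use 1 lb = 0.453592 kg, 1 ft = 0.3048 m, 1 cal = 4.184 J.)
Convert to SI: m = 10.9996 kg, Δh = 31.9979 m
ΔPE = mgΔh = (10.9996)(8.9)(31.9979) = 3132.48 J = 748.7 cal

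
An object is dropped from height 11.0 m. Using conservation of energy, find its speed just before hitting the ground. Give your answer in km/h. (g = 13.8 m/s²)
mgh = ½mv² ⇒ v = √(2gh) = √(2·13.8·11.0) = 17.4241 m/s = 62.73 km/h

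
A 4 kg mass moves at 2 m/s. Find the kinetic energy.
KE = ½mv² = ½(4)(2)² = 8.0 J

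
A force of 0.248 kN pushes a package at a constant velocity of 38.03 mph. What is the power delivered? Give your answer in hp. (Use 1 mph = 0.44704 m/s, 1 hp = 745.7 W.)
Convert to SI: F = 248.0 N, v = 17.0009 m/s
P = Fv = (248.0)(17.0009) = 4216.23 W = 5.654 hp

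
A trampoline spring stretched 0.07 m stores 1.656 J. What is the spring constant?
k = 2·PE/x² = 2·1.656/(0.07)² = 675.9 N/m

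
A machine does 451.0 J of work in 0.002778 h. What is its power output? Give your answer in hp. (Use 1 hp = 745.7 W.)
Convert to SI: W = 451.0 J, t = 10.0008 s
P = W/t = 451.0/10.0008 = 45.0964 W = 0.06048 hp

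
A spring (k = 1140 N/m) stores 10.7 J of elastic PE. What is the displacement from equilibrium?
x = √(2·PE/k) = √(2·10.7/1140) = 0.137 m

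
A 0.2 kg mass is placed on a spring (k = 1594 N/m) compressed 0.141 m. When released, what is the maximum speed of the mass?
½kx² = ½mv² ⇒ v = x√(k/m) = (0.141)√(1594/0.2) = 12.59 m/s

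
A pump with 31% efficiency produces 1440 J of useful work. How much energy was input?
W_in = W_out/η = 1440/0.31 = 4645 J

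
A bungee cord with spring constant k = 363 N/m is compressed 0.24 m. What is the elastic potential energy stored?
PE = ½kx² = ½(363)(0.24)² = 10.45 J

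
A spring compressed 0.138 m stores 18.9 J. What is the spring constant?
k = 2·PE/x² = 2·18.9/(0.138)² = 1985 N/m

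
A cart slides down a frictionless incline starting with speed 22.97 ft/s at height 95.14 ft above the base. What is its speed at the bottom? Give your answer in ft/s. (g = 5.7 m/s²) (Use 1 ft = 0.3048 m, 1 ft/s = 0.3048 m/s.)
Convert to SI: v₀ = 7.00126 m/s, h = 28.9987 m
½mv₀² + mgh = ½mv² ⇒ v = √(v₀² + 2gh) = √(7.00126² + 2·5.7·28.9987) = 19.4834 m/s = 63.92 ft/s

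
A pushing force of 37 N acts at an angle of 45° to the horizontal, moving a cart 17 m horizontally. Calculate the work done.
W = F·d·cosθ = (37)(17)cos(45°) = 444.8 J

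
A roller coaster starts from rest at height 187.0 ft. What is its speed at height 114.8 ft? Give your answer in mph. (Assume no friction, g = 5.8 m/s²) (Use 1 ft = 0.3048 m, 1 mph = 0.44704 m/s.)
Convert to SI: h₁−h₂ = 22.0066 m
mgh₁ = mgh₂ + ½mv² ⇒ v = √(2g(h₁−h₂)) = √(2·5.8·22.0066) = 15.9774 m/s = 35.74 mph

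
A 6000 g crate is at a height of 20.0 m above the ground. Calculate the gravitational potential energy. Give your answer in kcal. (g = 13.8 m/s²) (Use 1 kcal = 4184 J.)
Convert to SI: m = 6.0 kg, h = 20.0 m
PE = mgh = (6.0)(13.8)(20.0) = 1656.0 J = 0.3958 kcal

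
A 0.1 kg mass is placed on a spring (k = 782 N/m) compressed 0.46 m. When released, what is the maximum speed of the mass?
½kx² = ½mv² ⇒ v = x√(k/m) = (0.46)√(782/0.1) = 40.68 m/s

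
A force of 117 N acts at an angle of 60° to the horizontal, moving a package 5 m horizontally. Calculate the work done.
W = F·d·cosθ = (117)(5)cos(60°) = 292.5 J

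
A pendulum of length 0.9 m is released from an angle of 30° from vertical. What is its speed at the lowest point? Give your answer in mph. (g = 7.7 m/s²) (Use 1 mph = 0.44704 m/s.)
h = L(1 − cosθ) = 0.9(1 − cos30°) = 0.120577 m
v = √(2gh) = √(2·7.7·0.120577) = 1.36268 m/s = 3.048 mph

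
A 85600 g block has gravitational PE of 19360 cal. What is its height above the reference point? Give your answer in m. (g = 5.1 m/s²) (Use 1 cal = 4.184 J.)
Convert to SI: m = 85.6 kg, PE = 81002.2 J
h = PE/(mg) = 81002.2/(85.6·5.1) = 185.5 m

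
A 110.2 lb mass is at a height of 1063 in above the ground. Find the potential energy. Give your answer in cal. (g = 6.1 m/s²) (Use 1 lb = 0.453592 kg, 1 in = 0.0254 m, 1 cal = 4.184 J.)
Convert to SI: m = 49.9858 kg, h = 27.0002 m
PE = mgh = (49.9858)(6.1)(27.0002) = 8232.73 J = 1968 cal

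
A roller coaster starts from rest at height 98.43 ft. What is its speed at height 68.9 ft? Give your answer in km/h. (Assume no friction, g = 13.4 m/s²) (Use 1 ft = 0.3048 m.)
Convert to SI: h₁−h₂ = 9.00074 m
mgh₁ = mgh₂ + ½mv² ⇒ v = √(2g(h₁−h₂)) = √(2·13.4·9.00074) = 15.5313 m/s = 55.91 km/h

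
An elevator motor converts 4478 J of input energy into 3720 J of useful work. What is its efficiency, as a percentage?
η = W_out/W_in = 3720/4478 = 83.07%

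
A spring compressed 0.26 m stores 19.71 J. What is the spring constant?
k = 2·PE/x² = 2·19.71/(0.26)² = 583.1 N/m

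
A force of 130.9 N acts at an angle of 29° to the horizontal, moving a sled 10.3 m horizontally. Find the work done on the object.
W = F·d·cosθ = (130.9)(10.3)cos(29°) = 1179 J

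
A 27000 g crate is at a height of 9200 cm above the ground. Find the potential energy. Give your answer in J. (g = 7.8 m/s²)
Convert to SI: m = 27.0 kg, h = 92.0 m
PE = mgh = (27.0)(7.8)(92.0) = 19380 J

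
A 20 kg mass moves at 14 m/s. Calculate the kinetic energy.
KE = ½mv² = ½(20)(14)² = 1960.0 J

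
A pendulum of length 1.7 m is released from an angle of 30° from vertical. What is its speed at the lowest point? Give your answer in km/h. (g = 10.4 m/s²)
h = L(1 − cosθ) = 1.7(1 − cos30°) = 0.227757 m
v = √(2gh) = √(2·10.4·0.227757) = 2.17654 m/s = 7.836 km/h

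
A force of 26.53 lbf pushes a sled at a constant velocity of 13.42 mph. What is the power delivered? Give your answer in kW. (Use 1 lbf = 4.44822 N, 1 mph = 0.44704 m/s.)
Convert to SI: F = 118.011 N, v = 5.99928 m/s
P = Fv = (118.011)(5.99928) = 707.982 W = 0.708 kW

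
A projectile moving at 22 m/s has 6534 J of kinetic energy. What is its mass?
m = 2·KE/v² = 2·6534/(22)² = 27.0 kg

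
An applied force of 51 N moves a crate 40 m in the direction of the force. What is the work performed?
W = F·d = (51)(40) = 2040 J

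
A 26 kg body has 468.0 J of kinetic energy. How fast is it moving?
v = √(2·KE/m) = √(2·468.0/26) = 6.0 m/s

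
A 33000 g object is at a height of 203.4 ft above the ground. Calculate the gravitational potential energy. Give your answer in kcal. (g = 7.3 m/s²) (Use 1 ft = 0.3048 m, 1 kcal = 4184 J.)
Convert to SI: m = 33.0 kg, h = 61.9963 m
PE = mgh = (33.0)(7.3)(61.9963) = 14934.9 J = 3.57 kcal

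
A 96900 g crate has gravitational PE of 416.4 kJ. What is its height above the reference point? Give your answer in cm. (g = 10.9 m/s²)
Convert to SI: m = 96.9 kg, PE = 416400 J
h = PE/(mg) = 416400/(96.9·10.9) = 394.24 m = 39420 cm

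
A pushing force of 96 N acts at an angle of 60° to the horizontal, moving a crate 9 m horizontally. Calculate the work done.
W = F·d·cosθ = (96)(9)cos(60°) = 432.0 J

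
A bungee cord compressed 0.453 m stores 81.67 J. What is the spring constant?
k = 2·PE/x² = 2·81.67/(0.453)² = 796.0 N/m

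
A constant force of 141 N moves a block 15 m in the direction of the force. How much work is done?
W = F·d = (141)(15) = 2115 J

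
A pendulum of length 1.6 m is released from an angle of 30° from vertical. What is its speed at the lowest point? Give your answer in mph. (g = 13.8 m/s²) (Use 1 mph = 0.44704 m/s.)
h = L(1 − cosθ) = 1.6(1 − cos30°) = 0.214359 m
v = √(2gh) = √(2·13.8·0.214359) = 2.43235 m/s = 5.441 mph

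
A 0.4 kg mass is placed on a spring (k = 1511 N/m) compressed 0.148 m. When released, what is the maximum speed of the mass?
½kx² = ½mv² ⇒ v = x√(k/m) = (0.148)√(1511/0.4) = 9.096 m/s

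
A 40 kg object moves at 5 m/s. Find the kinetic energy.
KE = ½mv² = ½(40)(5)² = 500.0 J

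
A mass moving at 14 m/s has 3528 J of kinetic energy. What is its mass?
m = 2·KE/v² = 2·3528/(14)² = 36.0 kg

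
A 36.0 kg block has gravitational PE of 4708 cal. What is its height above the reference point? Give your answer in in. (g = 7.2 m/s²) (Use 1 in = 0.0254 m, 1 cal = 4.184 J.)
Convert to SI: m = 36.0 kg, PE = 19698.3 J
h = PE/(mg) = 19698.3/(36.0·7.2) = 75.9964 m = 2992 in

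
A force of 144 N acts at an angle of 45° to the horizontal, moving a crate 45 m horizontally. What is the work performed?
W = F·d·cosθ = (144)(45)cos(45°) = 4582 J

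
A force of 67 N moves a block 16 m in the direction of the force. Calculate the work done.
W = F·d = (67)(16) = 1072 J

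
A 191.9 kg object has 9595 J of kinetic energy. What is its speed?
v = √(2·KE/m) = √(2·9595/191.9) = 10.0 m/s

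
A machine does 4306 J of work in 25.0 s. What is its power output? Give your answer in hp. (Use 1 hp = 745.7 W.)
P = W/t = 4306.0/25.0 = 172.24 W = 0.231 hp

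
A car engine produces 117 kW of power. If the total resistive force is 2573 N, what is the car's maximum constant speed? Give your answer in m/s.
P = Fv ⇒ v = P/F = 117000 W/2573.0 N = 45.47 m/s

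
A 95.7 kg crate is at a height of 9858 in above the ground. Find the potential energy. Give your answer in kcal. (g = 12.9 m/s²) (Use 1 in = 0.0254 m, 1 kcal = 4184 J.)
Convert to SI: m = 95.7 kg, h = 250.393 m
PE = mgh = (95.7)(12.9)(250.393) = 309118 J = 73.88 kcal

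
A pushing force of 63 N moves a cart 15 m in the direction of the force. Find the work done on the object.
W = F·d = (63)(15) = 945.0 J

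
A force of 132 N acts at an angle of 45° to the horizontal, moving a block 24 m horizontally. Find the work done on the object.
W = F·d·cosθ = (132)(24)cos(45°) = 2240 J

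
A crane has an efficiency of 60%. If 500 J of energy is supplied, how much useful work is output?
W_out = η·W_in = 0.6·500 = 300.0 J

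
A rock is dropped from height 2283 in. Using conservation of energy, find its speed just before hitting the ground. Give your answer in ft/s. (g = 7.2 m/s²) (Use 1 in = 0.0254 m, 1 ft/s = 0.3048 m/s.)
Convert to SI: h = 57.9882 m
mgh = ½mv² ⇒ v = √(2gh) = √(2·7.2·57.9882) = 28.8969 m/s = 94.81 ft/s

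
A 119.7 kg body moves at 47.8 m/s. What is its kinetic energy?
KE = ½mv² = ½(119.7)(47.8)² = 136700 J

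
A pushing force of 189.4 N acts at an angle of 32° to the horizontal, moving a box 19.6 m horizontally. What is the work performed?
W = F·d·cosθ = (189.4)(19.6)cos(32°) = 3148 J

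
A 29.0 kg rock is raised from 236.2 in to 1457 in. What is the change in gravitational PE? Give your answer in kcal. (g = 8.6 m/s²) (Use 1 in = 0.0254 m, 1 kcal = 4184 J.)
Convert to SI: m = 29.0 kg, Δh = 31.0083 m
ΔPE = mgΔh = (29.0)(8.6)(31.0083) = 7733.48 J = 1.848 kcal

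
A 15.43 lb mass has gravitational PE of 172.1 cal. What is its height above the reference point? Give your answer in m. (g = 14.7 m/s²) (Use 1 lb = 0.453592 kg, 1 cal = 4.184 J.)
Convert to SI: m = 6.99892 kg, PE = 720.066 J
h = PE/(mg) = 720.066/(6.99892·14.7) = 6.999 m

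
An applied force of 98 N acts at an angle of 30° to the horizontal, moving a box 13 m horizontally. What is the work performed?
W = F·d·cosθ = (98)(13)cos(30°) = 1103 J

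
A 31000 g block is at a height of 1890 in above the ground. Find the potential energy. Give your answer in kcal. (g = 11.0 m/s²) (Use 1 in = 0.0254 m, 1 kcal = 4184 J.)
Convert to SI: m = 31.0 kg, h = 48.006 m
PE = mgh = (31.0)(11.0)(48.006) = 16370.0 J = 3.913 kcal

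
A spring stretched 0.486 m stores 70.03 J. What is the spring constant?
k = 2·PE/x² = 2·70.03/(0.486)² = 593.0 N/m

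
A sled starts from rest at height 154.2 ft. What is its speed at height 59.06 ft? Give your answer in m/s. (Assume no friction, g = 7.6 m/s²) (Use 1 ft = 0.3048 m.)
Convert to SI: h₁−h₂ = 28.9987 m
mgh₁ = mgh₂ + ½mv² ⇒ v = √(2g(h₁−h₂)) = √(2·7.6·28.9987) = 20.99 m/s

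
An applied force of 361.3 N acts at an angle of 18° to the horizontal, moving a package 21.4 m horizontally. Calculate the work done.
W = F·d·cosθ = (361.3)(21.4)cos(18°) = 7353 J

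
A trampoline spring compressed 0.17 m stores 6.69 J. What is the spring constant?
k = 2·PE/x² = 2·6.69/(0.17)² = 463.0 N/m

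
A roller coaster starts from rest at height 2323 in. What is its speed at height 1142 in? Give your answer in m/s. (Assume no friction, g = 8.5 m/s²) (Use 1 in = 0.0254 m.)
Convert to SI: h₁−h₂ = 29.9974 m
mgh₁ = mgh₂ + ½mv² ⇒ v = √(2g(h₁−h₂)) = √(2·8.5·29.9974) = 22.58 m/s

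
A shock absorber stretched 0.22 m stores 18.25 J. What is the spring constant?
k = 2·PE/x² = 2·18.25/(0.22)² = 754.1 N/m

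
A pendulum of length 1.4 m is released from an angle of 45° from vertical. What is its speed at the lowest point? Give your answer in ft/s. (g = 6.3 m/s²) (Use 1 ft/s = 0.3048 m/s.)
h = L(1 − cosθ) = 1.4(1 − cos45°) = 0.410051 m
v = √(2gh) = √(2·6.3·0.410051) = 2.27302 m/s = 7.457 ft/s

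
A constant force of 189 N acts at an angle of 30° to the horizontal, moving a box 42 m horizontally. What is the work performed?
W = F·d·cosθ = (189)(42)cos(30°) = 6875 J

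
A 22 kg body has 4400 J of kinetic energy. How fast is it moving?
v = √(2·KE/m) = √(2·4400/22) = 20.0 m/s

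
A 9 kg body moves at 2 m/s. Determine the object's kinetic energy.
KE = ½mv² = ½(9)(2)² = 18.0 J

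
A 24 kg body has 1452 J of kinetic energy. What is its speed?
v = √(2·KE/m) = √(2·1452/24) = 11.0 m/s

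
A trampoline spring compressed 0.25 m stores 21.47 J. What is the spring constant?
k = 2·PE/x² = 2·21.47/(0.25)² = 687.0 N/m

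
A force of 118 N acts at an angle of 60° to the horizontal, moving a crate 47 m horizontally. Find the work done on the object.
W = F·d·cosθ = (118)(47)cos(60°) = 2773 J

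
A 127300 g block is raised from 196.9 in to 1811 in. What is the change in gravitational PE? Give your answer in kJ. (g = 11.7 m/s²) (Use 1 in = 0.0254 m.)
Convert to SI: m = 127.3 kg, Δh = 40.9981 m
ΔPE = mgΔh = (127.3)(11.7)(40.9981) = 61063.0 J = 61.06 kJ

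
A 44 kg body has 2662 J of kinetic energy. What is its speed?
v = √(2·KE/m) = √(2·2662/44) = 11.0 m/s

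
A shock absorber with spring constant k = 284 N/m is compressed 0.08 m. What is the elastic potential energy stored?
PE = ½kx² = ½(284)(0.08)² = 0.9088 J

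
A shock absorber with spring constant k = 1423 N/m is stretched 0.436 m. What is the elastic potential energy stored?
PE = ½kx² = ½(1423)(0.436)² = 135.3 J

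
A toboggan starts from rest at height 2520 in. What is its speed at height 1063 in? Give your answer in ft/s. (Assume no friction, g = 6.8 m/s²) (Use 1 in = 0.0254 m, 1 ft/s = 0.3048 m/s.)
Convert to SI: h₁−h₂ = 37.0078 m
mgh₁ = mgh₂ + ½mv² ⇒ v = √(2g(h₁−h₂)) = √(2·6.8·37.0078) = 22.4345 m/s = 73.6 ft/s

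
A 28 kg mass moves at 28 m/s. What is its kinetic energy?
KE = ½mv² = ½(28)(28)² = 10976.0 J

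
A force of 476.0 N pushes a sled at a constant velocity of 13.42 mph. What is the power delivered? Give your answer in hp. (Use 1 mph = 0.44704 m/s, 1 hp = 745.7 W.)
Convert to SI: F = 476.0 N, v = 5.99928 m/s
P = Fv = (476.0)(5.99928) = 2855.656 W = 3.829 hp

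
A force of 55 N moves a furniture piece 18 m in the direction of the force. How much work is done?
W = F·d = (55)(18) = 990.0 J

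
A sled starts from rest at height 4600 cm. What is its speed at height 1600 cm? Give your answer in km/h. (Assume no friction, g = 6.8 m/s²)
Convert to SI: h₁−h₂ = 30.0 m
mgh₁ = mgh₂ + ½mv² ⇒ v = √(2g(h₁−h₂)) = √(2·6.8·30.0) = 20.199 m/s = 72.72 km/h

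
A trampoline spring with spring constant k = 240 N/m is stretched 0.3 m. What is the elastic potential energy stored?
PE = ½kx² = ½(240)(0.3)² = 10.8 J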